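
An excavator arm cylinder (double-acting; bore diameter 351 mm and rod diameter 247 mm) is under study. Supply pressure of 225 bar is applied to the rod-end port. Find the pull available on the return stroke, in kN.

F ≈ 1100 kN

Rod-side annular area A_ann = π/4 × (351² − 247²) = 48850 mm^2
On retraction the pressure acts on the annular area (bore minus rod).
F = P × A_ann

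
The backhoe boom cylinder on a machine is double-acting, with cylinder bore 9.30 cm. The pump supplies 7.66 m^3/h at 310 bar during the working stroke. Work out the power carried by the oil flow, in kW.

Hydraulic power = P × Q

W ≈ 66.0 kW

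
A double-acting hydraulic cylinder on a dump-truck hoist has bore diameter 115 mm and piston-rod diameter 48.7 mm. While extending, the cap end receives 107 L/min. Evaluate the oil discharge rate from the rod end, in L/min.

Q_out ≈ 87.8 L/min

Cap-side area A_cap = π/4 × (115 mm)² = 10390 mm^2
Rod-side annular area A_ann = π/4 × (115² − 48.7²) = 8524 mm^2
Piston speed v = Q_in/A_cap; rod-end outflow Q_out = v × A_ann = Q_in × A_ann/A_cap.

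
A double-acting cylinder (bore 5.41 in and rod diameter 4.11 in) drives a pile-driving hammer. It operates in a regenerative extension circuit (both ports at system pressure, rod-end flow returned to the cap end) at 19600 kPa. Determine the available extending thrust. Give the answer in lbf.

With equal pressure on both faces, forces on the annular region cancel; the net push is pressure × rod cross-section.
Rod cross-section A_rod = π/4 × (4.11 in)² = 13.27 in^2
F = P × A_rod

F ≈ 37700 lbf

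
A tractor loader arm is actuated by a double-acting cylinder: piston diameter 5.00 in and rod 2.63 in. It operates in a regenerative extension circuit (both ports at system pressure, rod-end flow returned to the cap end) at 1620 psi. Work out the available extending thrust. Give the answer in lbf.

F ≈ 8800 lbf

With equal pressure on both faces, forces on the annular region cancel; the net push is pressure × rod cross-section.
Rod cross-section A_rod = π/4 × (2.63 in)² = 5.433 in^2
F = P × A_rod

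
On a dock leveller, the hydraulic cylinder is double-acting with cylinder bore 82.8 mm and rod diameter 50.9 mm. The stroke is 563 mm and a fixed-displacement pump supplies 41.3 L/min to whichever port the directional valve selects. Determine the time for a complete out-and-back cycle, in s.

t ≈ 7.14 s

Cap-side area A_cap = π/4 × (82.8 mm)² = 5385 mm^2
Rod-side annular area A_ann = π/4 × (82.8² − 50.9²) = 3350 mm^2
t_ext = A_cap·L/Q = 4.404 s
t_ret = A_ann·L/Q = 2.740 s
t_cycle = t_ext + t_ret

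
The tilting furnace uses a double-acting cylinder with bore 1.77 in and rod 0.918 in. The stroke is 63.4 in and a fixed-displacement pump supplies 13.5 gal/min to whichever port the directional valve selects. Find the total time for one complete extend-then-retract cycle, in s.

Cap-side area A_cap = π/4 × (1.77 in)² = 2.461 in^2
Rod-side annular area A_ann = π/4 × (1.77² − 0.918²) = 1.799 in^2
t_ext = A_cap·L/Q = 3.001 s
t_ret = A_ann·L/Q = 2.194 s
t_cycle = t_ext + t_ret

t ≈ 5.20 s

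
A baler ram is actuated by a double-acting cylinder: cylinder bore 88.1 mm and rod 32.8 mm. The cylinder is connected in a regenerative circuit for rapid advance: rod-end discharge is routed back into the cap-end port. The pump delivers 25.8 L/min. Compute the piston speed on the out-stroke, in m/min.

v ≈ 30.5 m/min

In regeneration the rod-end outflow joins the pump flow into the cap end, so the net volume the pump must supply per unit advance equals the rod cross-section area.
Rod cross-section A_rod = π/4 × (32.8 mm)² = 845.0 mm^2
v = Q_pump / A_rod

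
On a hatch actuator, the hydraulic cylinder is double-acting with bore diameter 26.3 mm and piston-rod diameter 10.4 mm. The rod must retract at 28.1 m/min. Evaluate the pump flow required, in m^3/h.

Rod-side annular area A_ann = π/4 × (26.3² − 10.4²) = 458.3 mm^2
Q = A × v

Q ≈ 0.773 m^3/h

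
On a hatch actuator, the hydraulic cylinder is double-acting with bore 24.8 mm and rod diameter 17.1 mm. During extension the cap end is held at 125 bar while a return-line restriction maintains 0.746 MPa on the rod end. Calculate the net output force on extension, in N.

F ≈ 5850 N

Cap-side area A_cap = π/4 × (24.8 mm)² = 483.1 mm^2
Rod-side annular area A_ann = π/4 × (24.8² − 17.1²) = 253.4 mm^2
Net thrust = P_cap·A_cap − P_rod·A_ann = 6038 N − 189.0 N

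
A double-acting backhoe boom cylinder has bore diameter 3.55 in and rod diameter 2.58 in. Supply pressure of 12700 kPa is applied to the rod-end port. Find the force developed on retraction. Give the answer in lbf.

Rod-side annular area A_ann = π/4 × (3.55² − 2.58²) = 4.670 in^2
On retraction the pressure acts on the annular area (bore minus rod).
F = P × A_ann

F ≈ 8600 lbf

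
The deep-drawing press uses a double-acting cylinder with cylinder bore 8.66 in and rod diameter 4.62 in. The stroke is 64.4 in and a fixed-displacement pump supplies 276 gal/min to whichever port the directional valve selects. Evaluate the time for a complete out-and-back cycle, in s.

Cap-side area A_cap = π/4 × (8.66 in)² = 58.90 in^2
Rod-side annular area A_ann = π/4 × (8.66² − 4.62²) = 42.14 in^2
t_ext = A_cap·L/Q = 3.570 s
t_ret = A_ann·L/Q = 2.554 s
t_cycle = t_ext + t_ret

t ≈ 6.12 s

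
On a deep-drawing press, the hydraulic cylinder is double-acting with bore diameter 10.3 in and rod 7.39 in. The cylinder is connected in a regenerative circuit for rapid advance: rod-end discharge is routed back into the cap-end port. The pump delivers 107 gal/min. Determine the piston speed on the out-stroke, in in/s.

In regeneration the rod-end outflow joins the pump flow into the cap end, so the net volume the pump must supply per unit advance equals the rod cross-section area.
Rod cross-section A_rod = π/4 × (7.39 in)² = 42.89 in^2
v = Q_pump / A_rod

v ≈ 9.60 in/s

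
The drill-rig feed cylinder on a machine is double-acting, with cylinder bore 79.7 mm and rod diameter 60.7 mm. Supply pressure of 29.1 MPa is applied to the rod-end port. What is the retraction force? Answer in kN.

F ≈ 61.0 kN

Rod-side annular area A_ann = π/4 × (79.7² − 60.7²) = 2095 mm^2
On retraction the pressure acts on the annular area (bore minus rod).
F = P × A_ann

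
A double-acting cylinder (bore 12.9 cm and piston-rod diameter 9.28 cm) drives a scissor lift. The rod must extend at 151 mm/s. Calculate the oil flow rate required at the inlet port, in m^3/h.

Q ≈ 7.10 m^3/h

Cap-side area A_cap = π/4 × (12.9 cm)² = 130.7 cm^2
Q = A × v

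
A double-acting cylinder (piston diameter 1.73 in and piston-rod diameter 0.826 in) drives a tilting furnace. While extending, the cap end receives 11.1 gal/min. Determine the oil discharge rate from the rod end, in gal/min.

Q_out ≈ 8.57 gal/min

Cap-side area A_cap = π/4 × (1.73 in)² = 2.351 in^2
Rod-side annular area A_ann = π/4 × (1.73² − 0.826²) = 1.815 in^2
Piston speed v = Q_in/A_cap; rod-end outflow Q_out = v × A_ann = Q_in × A_ann/A_cap.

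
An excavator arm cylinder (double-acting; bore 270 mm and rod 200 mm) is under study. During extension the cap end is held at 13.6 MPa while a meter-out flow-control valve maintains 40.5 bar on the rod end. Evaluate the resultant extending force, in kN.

F ≈ 674 kN

Cap-side area A_cap = π/4 × (270 mm)² = 57260 mm^2
Rod-side annular area A_ann = π/4 × (270² − 200²) = 25840 mm^2
Net thrust = P_cap·A_cap − P_rod·A_ann = 778.7 kN − 104.7 kN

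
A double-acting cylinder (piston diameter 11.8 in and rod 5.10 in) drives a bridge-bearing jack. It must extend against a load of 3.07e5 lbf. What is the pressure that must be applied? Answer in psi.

P ≈ 2810 psi

Cap-side area A_cap = π/4 × (11.8 in)² = 109.4 in^2
P = F / A = 3.07e5 lbf / A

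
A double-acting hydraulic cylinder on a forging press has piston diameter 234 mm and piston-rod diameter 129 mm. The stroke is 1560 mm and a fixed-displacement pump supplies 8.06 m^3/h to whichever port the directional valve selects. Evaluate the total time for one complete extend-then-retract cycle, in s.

t ≈ 50.8 s

Cap-side area A_cap = π/4 × (234 mm)² = 43010 mm^2
Rod-side annular area A_ann = π/4 × (234² − 129²) = 29940 mm^2
t_ext = A_cap·L/Q = 29.96 s
t_ret = A_ann·L/Q = 20.86 s
t_cycle = t_ext + t_ret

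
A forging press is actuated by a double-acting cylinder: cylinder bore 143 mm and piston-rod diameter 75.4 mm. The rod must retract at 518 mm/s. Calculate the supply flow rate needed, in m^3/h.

Q ≈ 21.6 m^3/h

Rod-side annular area A_ann = π/4 × (143² − 75.4²) = 11600 mm^2
Q = A × v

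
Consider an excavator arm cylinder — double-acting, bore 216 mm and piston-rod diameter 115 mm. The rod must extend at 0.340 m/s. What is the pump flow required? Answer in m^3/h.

Q ≈ 44.9 m^3/h

Cap-side area A_cap = π/4 × (216 mm)² = 36640 mm^2
Q = A × v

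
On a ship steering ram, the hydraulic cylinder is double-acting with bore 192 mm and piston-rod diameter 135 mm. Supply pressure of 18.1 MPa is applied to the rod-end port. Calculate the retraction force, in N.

Rod-side annular area A_ann = π/4 × (192² − 135²) = 14640 mm^2
On retraction the pressure acts on the annular area (bore minus rod).
F = P × A_ann

F ≈ 2.65e5 N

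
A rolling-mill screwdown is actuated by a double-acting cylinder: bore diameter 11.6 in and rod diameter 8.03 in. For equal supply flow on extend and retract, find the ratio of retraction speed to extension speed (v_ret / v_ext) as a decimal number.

v_ret/v_ext ≈ 1.92

Cap-side area A_cap = π/4 × (11.6 in)² = 105.7 in^2
Rod-side annular area A_ann = π/4 × (11.6² − 8.03²) = 55.04 in^2
For equal Q, v ∝ 1/A, so v_ret/v_ext = A_cap/A_ann.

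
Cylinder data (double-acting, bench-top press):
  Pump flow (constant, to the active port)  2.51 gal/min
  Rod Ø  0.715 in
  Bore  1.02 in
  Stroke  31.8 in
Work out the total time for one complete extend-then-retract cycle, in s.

Cap-side area A_cap = π/4 × (1.02 in)² = 0.8171 in^2
Rod-side annular area A_ann = π/4 × (1.02² − 0.715²) = 0.4156 in^2
t_ext = A_cap·L/Q = 2.689 s
t_ret = A_ann·L/Q = 1.368 s
t_cycle = t_ext + t_ret

t ≈ 4.06 s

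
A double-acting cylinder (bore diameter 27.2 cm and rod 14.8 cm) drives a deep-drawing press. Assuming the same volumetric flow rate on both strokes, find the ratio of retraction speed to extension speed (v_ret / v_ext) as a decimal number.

v_ret/v_ext ≈ 1.42

Cap-side area A_cap = π/4 × (27.2 cm)² = 581.1 cm^2
Rod-side annular area A_ann = π/4 × (27.2² − 14.8²) = 409.0 cm^2
For equal Q, v ∝ 1/A, so v_ret/v_ext = A_cap/A_ann.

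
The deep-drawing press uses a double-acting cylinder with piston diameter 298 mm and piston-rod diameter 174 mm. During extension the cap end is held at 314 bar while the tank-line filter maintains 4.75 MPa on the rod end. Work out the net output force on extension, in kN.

Cap-side area A_cap = π/4 × (298 mm)² = 69750 mm^2
Rod-side annular area A_ann = π/4 × (298² − 174²) = 45970 mm^2
Net thrust = P_cap·A_cap − P_rod·A_ann = 2190 kN − 218.3 kN

F ≈ 1970 kN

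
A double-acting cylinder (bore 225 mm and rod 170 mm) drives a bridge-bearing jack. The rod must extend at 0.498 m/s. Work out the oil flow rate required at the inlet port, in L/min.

Q ≈ 1190 L/min

Cap-side area A_cap = π/4 × (225 mm)² = 39760 mm^2
Q = A × v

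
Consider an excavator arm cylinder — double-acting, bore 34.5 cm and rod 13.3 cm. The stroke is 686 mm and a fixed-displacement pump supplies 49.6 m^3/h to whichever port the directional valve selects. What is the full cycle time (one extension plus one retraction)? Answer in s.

t ≈ 8.62 s

Cap-side area A_cap = π/4 × (34.5 cm)² = 934.8 cm^2
Rod-side annular area A_ann = π/4 × (34.5² − 13.3²) = 795.9 cm^2
t_ext = A_cap·L/Q = 4.654 s
t_ret = A_ann·L/Q = 3.963 s
t_cycle = t_ext + t_ret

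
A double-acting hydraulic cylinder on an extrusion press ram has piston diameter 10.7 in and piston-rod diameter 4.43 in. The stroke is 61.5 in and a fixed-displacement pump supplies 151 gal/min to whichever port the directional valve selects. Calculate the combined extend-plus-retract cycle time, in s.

t ≈ 17.4 s

Cap-side area A_cap = π/4 × (10.7 in)² = 89.92 in^2
Rod-side annular area A_ann = π/4 × (10.7² − 4.43²) = 74.51 in^2
t_ext = A_cap·L/Q = 9.513 s
t_ret = A_ann·L/Q = 7.882 s
t_cycle = t_ext + t_ret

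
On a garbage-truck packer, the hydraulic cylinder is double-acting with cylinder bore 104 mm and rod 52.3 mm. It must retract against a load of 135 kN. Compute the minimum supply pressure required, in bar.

Rod-side annular area A_ann = π/4 × (104² − 52.3²) = 6347 mm^2
Retraction: pressure acts on the annular area.
P = F / A = 135 kN / A

P ≈ 213 bar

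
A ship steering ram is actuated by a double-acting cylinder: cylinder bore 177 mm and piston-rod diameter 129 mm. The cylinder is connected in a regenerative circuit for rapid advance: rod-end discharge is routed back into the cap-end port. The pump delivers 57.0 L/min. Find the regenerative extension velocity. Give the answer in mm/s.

v ≈ 72.7 mm/s

In regeneration the rod-end outflow joins the pump flow into the cap end, so the net volume the pump must supply per unit advance equals the rod cross-section area.
Rod cross-section A_rod = π/4 × (129 mm)² = 13070 mm^2
v = Q_pump / A_rod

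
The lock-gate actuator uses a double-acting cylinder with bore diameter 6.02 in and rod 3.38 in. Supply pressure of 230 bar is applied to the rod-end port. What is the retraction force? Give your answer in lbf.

F ≈ 65000 lbf

Rod-side annular area A_ann = π/4 × (6.02² − 3.38²) = 19.49 in^2
On retraction the pressure acts on the annular area (bore minus rod).
F = P × A_ann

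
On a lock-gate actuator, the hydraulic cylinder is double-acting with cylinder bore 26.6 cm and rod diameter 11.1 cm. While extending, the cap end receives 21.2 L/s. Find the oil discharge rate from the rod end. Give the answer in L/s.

Q_out ≈ 17.5 L/s

Cap-side area A_cap = π/4 × (26.6 cm)² = 555.7 cm^2
Rod-side annular area A_ann = π/4 × (26.6² − 11.1²) = 458.9 cm^2
Piston speed v = Q_in/A_cap; rod-end outflow Q_out = v × A_ann = Q_in × A_ann/A_cap.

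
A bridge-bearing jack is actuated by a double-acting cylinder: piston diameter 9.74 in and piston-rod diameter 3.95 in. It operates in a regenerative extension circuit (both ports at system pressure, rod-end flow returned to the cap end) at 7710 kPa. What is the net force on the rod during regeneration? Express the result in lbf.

With equal pressure on both faces, forces on the annular region cancel; the net push is pressure × rod cross-section.
Rod cross-section A_rod = π/4 × (3.95 in)² = 12.25 in^2
F = P × A_rod

F ≈ 13700 lbf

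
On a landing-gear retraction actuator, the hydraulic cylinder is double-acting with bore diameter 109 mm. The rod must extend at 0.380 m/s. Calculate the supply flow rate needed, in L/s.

Cap-side area A_cap = π/4 × (109 mm)² = 9331 mm^2
Q = A × v

Q ≈ 3.55 L/s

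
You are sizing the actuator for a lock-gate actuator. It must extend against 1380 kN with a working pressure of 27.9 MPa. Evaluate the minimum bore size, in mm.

Extension force acts on the full piston face: F = P × (π/4)D².
D = √(4F / (πP)) = √(4 × 1380 kN / (π × 27.9 MPa))

D ≈ 251 mm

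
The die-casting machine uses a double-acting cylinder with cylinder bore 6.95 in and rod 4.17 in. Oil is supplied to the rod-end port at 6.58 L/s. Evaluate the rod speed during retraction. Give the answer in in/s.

Rod-side annular area A_ann = π/4 × (6.95² − 4.17²) = 24.28 in^2
Flow into the rod-end port fills the annular volume.
v = Q / A

v ≈ 16.5 in/s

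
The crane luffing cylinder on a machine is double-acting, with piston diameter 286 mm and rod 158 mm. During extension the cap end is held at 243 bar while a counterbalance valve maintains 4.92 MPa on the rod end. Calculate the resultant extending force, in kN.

Cap-side area A_cap = π/4 × (286 mm)² = 64240 mm^2
Rod-side annular area A_ann = π/4 × (286² − 158²) = 44640 mm^2
Net thrust = P_cap·A_cap − P_rod·A_ann = 1561 kN − 219.6 kN

F ≈ 1340 kN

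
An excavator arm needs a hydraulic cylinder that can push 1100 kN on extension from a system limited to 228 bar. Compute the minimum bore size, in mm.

Extension force acts on the full piston face: F = P × (π/4)D².
D = √(4F / (πP)) = √(4 × 1100 kN / (π × 228 bar))

D ≈ 248 mm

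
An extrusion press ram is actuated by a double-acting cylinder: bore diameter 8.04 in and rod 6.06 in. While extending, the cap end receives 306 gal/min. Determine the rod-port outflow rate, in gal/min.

Cap-side area A_cap = π/4 × (8.04 in)² = 50.77 in^2
Rod-side annular area A_ann = π/4 × (8.04² − 6.06²) = 21.93 in^2
Piston speed v = Q_in/A_cap; rod-end outflow Q_out = v × A_ann = Q_in × A_ann/A_cap.

Q_out ≈ 132 gal/min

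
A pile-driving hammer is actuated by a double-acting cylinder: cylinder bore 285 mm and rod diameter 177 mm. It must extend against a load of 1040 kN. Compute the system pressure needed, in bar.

Cap-side area A_cap = π/4 × (285 mm)² = 63790 mm^2
P = F / A = 1040 kN / A

P ≈ 163 bar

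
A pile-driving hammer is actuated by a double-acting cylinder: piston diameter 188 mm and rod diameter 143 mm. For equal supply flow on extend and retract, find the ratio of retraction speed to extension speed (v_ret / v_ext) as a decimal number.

Cap-side area A_cap = π/4 × (188 mm)² = 27760 mm^2
Rod-side annular area A_ann = π/4 × (188² − 143²) = 11700 mm^2
For equal Q, v ∝ 1/A, so v_ret/v_ext = A_cap/A_ann.

v_ret/v_ext ≈ 2.37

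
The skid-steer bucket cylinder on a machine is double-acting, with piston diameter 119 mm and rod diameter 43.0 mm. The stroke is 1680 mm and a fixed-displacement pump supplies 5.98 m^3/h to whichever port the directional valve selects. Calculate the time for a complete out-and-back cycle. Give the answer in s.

t ≈ 21.0 s

Cap-side area A_cap = π/4 × (119 mm)² = 11120 mm^2
Rod-side annular area A_ann = π/4 × (119² − 43.0²) = 9670 mm^2
t_ext = A_cap·L/Q = 11.25 s
t_ret = A_ann·L/Q = 9.780 s
t_cycle = t_ext + t_ret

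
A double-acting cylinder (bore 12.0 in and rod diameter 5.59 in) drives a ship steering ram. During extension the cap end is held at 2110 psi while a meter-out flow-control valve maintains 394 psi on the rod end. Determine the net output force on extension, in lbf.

Cap-side area A_cap = π/4 × (12.0 in)² = 113.1 in^2
Rod-side annular area A_ann = π/4 × (12.0² − 5.59²) = 88.56 in^2
Net thrust = P_cap·A_cap − P_rod·A_ann = 2.386e5 lbf − 34890 lbf

F ≈ 2.04e5 lbf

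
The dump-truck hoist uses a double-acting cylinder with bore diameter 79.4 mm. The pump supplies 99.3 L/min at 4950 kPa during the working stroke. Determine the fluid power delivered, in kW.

W ≈ 8.19 kW

Hydraulic power = P × Q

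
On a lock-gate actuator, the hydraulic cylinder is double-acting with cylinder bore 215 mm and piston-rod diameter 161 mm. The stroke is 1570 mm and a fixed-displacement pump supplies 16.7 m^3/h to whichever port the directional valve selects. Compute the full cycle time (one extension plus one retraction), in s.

t ≈ 17.7 s

Cap-side area A_cap = π/4 × (215 mm)² = 36310 mm^2
Rod-side annular area A_ann = π/4 × (215² − 161²) = 15950 mm^2
t_ext = A_cap·L/Q = 12.29 s
t_ret = A_ann·L/Q = 5.397 s
t_cycle = t_ext + t_ret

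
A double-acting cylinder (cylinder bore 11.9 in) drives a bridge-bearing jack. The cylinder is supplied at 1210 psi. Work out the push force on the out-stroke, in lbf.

Cap-side area A_cap = π/4 × (11.9 in)² = 111.2 in^2
F = P × A_cap = 1210 psi × A_cap

F ≈ 1.35e5 lbf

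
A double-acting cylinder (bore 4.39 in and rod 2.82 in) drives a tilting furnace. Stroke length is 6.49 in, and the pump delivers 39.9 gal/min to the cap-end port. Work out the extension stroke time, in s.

Cap-side area A_cap = π/4 × (4.39 in)² = 15.14 in^2
Swept volume V = A × L; t = V / Q = A·L / Q

t ≈ 0.639 s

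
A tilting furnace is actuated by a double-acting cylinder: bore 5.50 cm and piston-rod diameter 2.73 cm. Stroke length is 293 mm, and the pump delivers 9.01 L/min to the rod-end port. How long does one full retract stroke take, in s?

t ≈ 3.49 s

Rod-side annular area A_ann = π/4 × (5.50² − 2.73²) = 17.90 cm^2
Swept volume V = A × L; t = V / Q = A·L / Q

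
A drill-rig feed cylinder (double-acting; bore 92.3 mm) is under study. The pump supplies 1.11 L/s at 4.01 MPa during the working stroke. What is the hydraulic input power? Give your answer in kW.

W ≈ 4.45 kW

Hydraulic power = P × Q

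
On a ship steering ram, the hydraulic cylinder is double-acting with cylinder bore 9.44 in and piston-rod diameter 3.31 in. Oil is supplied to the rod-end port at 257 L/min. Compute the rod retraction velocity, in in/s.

v ≈ 4.26 in/s

Rod-side annular area A_ann = π/4 × (9.44² − 3.31²) = 61.38 in^2
Flow into the rod-end port fills the annular volume.
v = Q / A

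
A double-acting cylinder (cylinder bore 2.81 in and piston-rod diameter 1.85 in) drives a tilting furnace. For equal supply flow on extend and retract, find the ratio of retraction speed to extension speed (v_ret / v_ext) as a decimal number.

Cap-side area A_cap = π/4 × (2.81 in)² = 6.202 in^2
Rod-side annular area A_ann = π/4 × (2.81² − 1.85²) = 3.514 in^2
For equal Q, v ∝ 1/A, so v_ret/v_ext = A_cap/A_ann.

v_ret/v_ext ≈ 1.77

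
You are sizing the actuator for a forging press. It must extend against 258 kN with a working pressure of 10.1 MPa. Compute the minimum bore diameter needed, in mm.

Extension force acts on the full piston face: F = P × (π/4)D².
D = √(4F / (πP)) = √(4 × 258 kN / (π × 10.1 MPa))

D ≈ 180 mm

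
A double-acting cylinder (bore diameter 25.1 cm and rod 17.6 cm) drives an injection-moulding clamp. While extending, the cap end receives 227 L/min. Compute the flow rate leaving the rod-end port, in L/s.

Q_out ≈ 1.92 L/s

Cap-side area A_cap = π/4 × (25.1 cm)² = 494.8 cm^2
Rod-side annular area A_ann = π/4 × (25.1² − 17.6²) = 251.5 cm^2
Piston speed v = Q_in/A_cap; rod-end outflow Q_out = v × A_ann = Q_in × A_ann/A_cap.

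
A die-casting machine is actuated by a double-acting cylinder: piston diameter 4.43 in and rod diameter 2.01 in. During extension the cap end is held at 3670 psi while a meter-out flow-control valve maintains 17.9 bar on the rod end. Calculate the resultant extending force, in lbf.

F ≈ 53400 lbf

Cap-side area A_cap = π/4 × (4.43 in)² = 15.41 in^2
Rod-side annular area A_ann = π/4 × (4.43² − 2.01²) = 12.24 in^2
Net thrust = P_cap·A_cap − P_rod·A_ann = 56570 lbf − 3178 lbf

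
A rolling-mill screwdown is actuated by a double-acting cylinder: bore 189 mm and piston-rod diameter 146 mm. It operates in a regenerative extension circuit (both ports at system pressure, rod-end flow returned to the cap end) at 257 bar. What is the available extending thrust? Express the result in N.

F ≈ 4.30e5 N

With equal pressure on both faces, forces on the annular region cancel; the net push is pressure × rod cross-section.
Rod cross-section A_rod = π/4 × (146 mm)² = 16740 mm^2
F = P × A_rod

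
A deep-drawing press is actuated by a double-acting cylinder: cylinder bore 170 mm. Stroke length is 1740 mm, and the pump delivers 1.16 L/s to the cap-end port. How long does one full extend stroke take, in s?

t ≈ 34.0 s

Cap-side area A_cap = π/4 × (170 mm)² = 22700 mm^2
Swept volume V = A × L; t = V / Q = A·L / Q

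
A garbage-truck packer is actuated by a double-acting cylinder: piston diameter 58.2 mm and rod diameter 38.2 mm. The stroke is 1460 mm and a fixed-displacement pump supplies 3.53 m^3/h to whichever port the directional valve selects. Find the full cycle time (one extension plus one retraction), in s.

t ≈ 6.22 s

Cap-side area A_cap = π/4 × (58.2 mm)² = 2660 mm^2
Rod-side annular area A_ann = π/4 × (58.2² − 38.2²) = 1514 mm^2
t_ext = A_cap·L/Q = 3.961 s
t_ret = A_ann·L/Q = 2.255 s
t_cycle = t_ext + t_ret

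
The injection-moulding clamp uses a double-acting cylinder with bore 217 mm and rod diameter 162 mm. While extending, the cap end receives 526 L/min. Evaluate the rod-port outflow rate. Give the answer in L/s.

Q_out ≈ 3.88 L/s

Cap-side area A_cap = π/4 × (217 mm)² = 36980 mm^2
Rod-side annular area A_ann = π/4 × (217² − 162²) = 16370 mm^2
Piston speed v = Q_in/A_cap; rod-end outflow Q_out = v × A_ann = Q_in × A_ann/A_cap.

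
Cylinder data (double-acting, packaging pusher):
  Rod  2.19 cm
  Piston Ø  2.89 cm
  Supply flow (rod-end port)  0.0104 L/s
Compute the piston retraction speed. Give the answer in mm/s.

Rod-side annular area A_ann = π/4 × (2.89² − 2.19²) = 2.793 cm^2
Flow into the rod-end port fills the annular volume.
v = Q / A

v ≈ 37.2 mm/s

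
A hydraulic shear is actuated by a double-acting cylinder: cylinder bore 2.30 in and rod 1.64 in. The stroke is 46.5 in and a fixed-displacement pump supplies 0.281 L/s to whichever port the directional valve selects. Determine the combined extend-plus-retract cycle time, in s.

Cap-side area A_cap = π/4 × (2.30 in)² = 4.155 in^2
Rod-side annular area A_ann = π/4 × (2.30² − 1.64²) = 2.042 in^2
t_ext = A_cap·L/Q = 11.27 s
t_ret = A_ann·L/Q = 5.538 s
t_cycle = t_ext + t_ret

t ≈ 16.8 s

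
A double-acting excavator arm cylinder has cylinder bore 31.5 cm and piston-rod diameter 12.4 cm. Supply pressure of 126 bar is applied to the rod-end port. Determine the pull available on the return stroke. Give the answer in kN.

F ≈ 830 kN

Rod-side annular area A_ann = π/4 × (31.5² − 12.4²) = 658.5 cm^2
On retraction the pressure acts on the annular area (bore minus rod).
F = P × A_ann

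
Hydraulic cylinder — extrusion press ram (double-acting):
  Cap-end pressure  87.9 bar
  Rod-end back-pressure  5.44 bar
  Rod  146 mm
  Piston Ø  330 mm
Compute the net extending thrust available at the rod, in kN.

F ≈ 714 kN

Cap-side area A_cap = π/4 × (330 mm)² = 85530 mm^2
Rod-side annular area A_ann = π/4 × (330² − 146²) = 68790 mm^2
Net thrust = P_cap·A_cap − P_rod·A_ann = 751.8 kN − 37.42 kN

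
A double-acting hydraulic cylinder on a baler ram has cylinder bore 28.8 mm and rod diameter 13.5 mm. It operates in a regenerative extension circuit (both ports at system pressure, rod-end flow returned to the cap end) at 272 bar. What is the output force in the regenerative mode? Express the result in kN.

With equal pressure on both faces, forces on the annular region cancel; the net push is pressure × rod cross-section.
Rod cross-section A_rod = π/4 × (13.5 mm)² = 143.1 mm^2
F = P × A_rod

F ≈ 3.89 kN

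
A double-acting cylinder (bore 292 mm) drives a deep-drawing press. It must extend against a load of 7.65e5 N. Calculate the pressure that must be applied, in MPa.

Cap-side area A_cap = π/4 × (292 mm)² = 66970 mm^2
P = F / A = 7.65e5 N / A

P ≈ 11.4 MPa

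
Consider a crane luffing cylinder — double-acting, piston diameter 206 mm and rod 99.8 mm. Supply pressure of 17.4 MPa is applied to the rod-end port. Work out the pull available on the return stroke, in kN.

F ≈ 444 kN

Rod-side annular area A_ann = π/4 × (206² − 99.8²) = 25510 mm^2
On retraction the pressure acts on the annular area (bore minus rod).
F = P × A_ann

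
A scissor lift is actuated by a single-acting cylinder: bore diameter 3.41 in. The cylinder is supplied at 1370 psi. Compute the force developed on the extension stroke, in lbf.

F ≈ 12500 lbf

Cap-side area A_cap = π/4 × (3.41 in)² = 9.133 in^2
F = P × A_cap = 1370 psi × A_cap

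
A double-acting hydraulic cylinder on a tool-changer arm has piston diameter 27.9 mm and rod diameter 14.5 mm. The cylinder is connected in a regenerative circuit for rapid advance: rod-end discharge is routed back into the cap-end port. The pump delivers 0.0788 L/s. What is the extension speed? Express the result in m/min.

v ≈ 28.6 m/min

In regeneration the rod-end outflow joins the pump flow into the cap end, so the net volume the pump must supply per unit advance equals the rod cross-section area.
Rod cross-section A_rod = π/4 × (14.5 mm)² = 165.1 mm^2
v = Q_pump / A_rod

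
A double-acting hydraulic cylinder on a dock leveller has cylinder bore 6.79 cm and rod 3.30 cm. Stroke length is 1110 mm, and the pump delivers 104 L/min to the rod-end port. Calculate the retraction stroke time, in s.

Rod-side annular area A_ann = π/4 × (6.79² − 3.30²) = 27.66 cm^2
Swept volume V = A × L; t = V / Q = A·L / Q

t ≈ 1.77 s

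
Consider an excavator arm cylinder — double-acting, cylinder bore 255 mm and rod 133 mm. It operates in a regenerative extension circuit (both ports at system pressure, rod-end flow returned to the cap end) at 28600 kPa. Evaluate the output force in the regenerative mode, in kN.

With equal pressure on both faces, forces on the annular region cancel; the net push is pressure × rod cross-section.
Rod cross-section A_rod = π/4 × (133 mm)² = 13890 mm^2
F = P × A_rod

F ≈ 397 kN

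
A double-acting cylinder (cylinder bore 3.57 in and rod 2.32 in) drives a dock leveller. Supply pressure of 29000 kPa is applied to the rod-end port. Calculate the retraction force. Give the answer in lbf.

Rod-side annular area A_ann = π/4 × (3.57² − 2.32²) = 5.782 in^2
On retraction the pressure acts on the annular area (bore minus rod).
F = P × A_ann

F ≈ 24300 lbf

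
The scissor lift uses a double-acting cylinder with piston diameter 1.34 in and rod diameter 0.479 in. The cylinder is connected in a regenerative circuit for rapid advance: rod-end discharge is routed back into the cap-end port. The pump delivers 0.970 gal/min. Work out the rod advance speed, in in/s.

v ≈ 20.7 in/s

In regeneration the rod-end outflow joins the pump flow into the cap end, so the net volume the pump must supply per unit advance equals the rod cross-section area.
Rod cross-section A_rod = π/4 × (0.479 in)² = 0.1802 in^2
v = Q_pump / A_rod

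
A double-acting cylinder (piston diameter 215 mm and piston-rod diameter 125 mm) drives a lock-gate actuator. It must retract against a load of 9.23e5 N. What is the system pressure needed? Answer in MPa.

P ≈ 38.4 MPa

Rod-side annular area A_ann = π/4 × (215² − 125²) = 24030 mm^2
Retraction: pressure acts on the annular area.
P = F / A = 9.23e5 N / A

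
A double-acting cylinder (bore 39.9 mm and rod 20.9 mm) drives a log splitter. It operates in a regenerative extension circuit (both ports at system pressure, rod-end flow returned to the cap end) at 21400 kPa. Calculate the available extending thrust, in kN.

With equal pressure on both faces, forces on the annular region cancel; the net push is pressure × rod cross-section.
Rod cross-section A_rod = π/4 × (20.9 mm)² = 343.1 mm^2
F = P × A_rod

F ≈ 7.34 kN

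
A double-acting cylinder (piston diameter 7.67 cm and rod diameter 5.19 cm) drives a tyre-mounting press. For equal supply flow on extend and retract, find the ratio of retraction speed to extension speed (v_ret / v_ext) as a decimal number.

Cap-side area A_cap = π/4 × (7.67 cm)² = 46.20 cm^2
Rod-side annular area A_ann = π/4 × (7.67² − 5.19²) = 25.05 cm^2
For equal Q, v ∝ 1/A, so v_ret/v_ext = A_cap/A_ann.

v_ret/v_ext ≈ 1.84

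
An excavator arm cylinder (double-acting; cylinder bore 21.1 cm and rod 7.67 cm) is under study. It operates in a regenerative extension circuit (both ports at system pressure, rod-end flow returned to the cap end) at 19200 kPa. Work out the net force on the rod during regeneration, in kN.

With equal pressure on both faces, forces on the annular region cancel; the net push is pressure × rod cross-section.
Rod cross-section A_rod = π/4 × (7.67 cm)² = 46.20 cm^2
F = P × A_rod

F ≈ 88.7 kN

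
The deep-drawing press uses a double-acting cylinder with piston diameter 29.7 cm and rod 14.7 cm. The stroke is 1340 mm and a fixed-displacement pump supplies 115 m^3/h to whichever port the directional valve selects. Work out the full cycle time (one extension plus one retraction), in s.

Cap-side area A_cap = π/4 × (29.7 cm)² = 692.8 cm^2
Rod-side annular area A_ann = π/4 × (29.7² − 14.7²) = 523.1 cm^2
t_ext = A_cap·L/Q = 2.906 s
t_ret = A_ann·L/Q = 2.194 s
t_cycle = t_ext + t_ret

t ≈ 5.10 s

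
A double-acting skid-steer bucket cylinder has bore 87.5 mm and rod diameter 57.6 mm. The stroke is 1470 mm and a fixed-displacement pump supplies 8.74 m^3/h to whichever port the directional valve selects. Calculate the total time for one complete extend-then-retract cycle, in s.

t ≈ 5.70 s

Cap-side area A_cap = π/4 × (87.5 mm)² = 6013 mm^2
Rod-side annular area A_ann = π/4 × (87.5² − 57.6²) = 3407 mm^2
t_ext = A_cap·L/Q = 3.641 s
t_ret = A_ann·L/Q = 2.063 s
t_cycle = t_ext + t_ret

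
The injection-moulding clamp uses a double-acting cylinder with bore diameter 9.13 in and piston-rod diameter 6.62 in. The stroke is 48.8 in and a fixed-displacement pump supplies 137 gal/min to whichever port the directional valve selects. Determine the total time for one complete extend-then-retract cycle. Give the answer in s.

t ≈ 8.93 s

Cap-side area A_cap = π/4 × (9.13 in)² = 65.47 in^2
Rod-side annular area A_ann = π/4 × (9.13² − 6.62²) = 31.05 in^2
t_ext = A_cap·L/Q = 6.057 s
t_ret = A_ann·L/Q = 2.873 s
t_cycle = t_ext + t_ret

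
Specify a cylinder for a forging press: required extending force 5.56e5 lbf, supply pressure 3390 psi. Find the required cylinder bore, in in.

Extension force acts on the full piston face: F = P × (π/4)D².
D = √(4F / (πP)) = √(4 × 5.56e5 lbf / (π × 3390 psi))

D ≈ 14.5 in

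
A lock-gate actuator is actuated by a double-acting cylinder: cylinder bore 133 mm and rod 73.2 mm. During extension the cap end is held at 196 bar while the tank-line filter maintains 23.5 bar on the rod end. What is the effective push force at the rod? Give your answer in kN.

Cap-side area A_cap = π/4 × (133 mm)² = 13890 mm^2
Rod-side annular area A_ann = π/4 × (133² − 73.2²) = 9685 mm^2
Net thrust = P_cap·A_cap − P_rod·A_ann = 272.3 kN − 22.76 kN

F ≈ 250 kN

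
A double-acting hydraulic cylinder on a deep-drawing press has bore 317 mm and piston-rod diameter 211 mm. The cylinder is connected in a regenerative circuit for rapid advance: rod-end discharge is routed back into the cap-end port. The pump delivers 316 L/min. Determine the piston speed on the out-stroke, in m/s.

v ≈ 0.151 m/s

In regeneration the rod-end outflow joins the pump flow into the cap end, so the net volume the pump must supply per unit advance equals the rod cross-section area.
Rod cross-section A_rod = π/4 × (211 mm)² = 34970 mm^2
v = Q_pump / A_rod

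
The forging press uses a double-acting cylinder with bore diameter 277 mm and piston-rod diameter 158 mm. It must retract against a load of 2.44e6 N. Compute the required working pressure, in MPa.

P ≈ 60.0 MPa

Rod-side annular area A_ann = π/4 × (277² − 158²) = 40660 mm^2
Retraction: pressure acts on the annular area.
P = F / A = 2.44e6 N / A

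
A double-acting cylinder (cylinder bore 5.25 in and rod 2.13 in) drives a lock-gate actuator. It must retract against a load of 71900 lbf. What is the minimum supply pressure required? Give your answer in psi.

P ≈ 3980 psi

Rod-side annular area A_ann = π/4 × (5.25² − 2.13²) = 18.08 in^2
Retraction: pressure acts on the annular area.
P = F / A = 71900 lbf / A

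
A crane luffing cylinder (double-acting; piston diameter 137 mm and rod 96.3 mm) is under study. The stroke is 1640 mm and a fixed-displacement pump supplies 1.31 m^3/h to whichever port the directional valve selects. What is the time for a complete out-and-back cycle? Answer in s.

Cap-side area A_cap = π/4 × (137 mm)² = 14740 mm^2
Rod-side annular area A_ann = π/4 × (137² − 96.3²) = 7458 mm^2
t_ext = A_cap·L/Q = 66.44 s
t_ret = A_ann·L/Q = 33.61 s
t_cycle = t_ext + t_ret

t ≈ 100 s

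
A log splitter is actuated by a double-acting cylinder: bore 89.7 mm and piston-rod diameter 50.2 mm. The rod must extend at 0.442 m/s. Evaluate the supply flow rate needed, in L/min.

Q ≈ 168 L/min

Cap-side area A_cap = π/4 × (89.7 mm)² = 6319 mm^2
Q = A × v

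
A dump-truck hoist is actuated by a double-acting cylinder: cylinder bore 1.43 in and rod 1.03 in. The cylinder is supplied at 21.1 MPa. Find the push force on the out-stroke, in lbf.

Cap-side area A_cap = π/4 × (1.43 in)² = 1.606 in^2
F = P × A_cap = 21.1 MPa × A_cap

F ≈ 4920 lbf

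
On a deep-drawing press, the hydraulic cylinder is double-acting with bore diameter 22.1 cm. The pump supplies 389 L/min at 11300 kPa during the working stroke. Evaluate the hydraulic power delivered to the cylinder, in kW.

Hydraulic power = P × Q

W ≈ 73.3 kW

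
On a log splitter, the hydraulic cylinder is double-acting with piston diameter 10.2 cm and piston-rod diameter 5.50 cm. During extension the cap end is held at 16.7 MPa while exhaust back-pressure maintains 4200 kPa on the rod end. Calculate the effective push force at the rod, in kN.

Cap-side area A_cap = π/4 × (10.2 cm)² = 81.71 cm^2
Rod-side annular area A_ann = π/4 × (10.2² − 5.50²) = 57.95 cm^2
Net thrust = P_cap·A_cap − P_rod·A_ann = 136.5 kN − 24.34 kN

F ≈ 112 kN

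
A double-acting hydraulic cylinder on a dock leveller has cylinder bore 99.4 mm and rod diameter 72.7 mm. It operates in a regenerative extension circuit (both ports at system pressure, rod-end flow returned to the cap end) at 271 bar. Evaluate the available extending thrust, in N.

F ≈ 1.12e5 N

With equal pressure on both faces, forces on the annular region cancel; the net push is pressure × rod cross-section.
Rod cross-section A_rod = π/4 × (72.7 mm)² = 4151 mm^2
F = P × A_rod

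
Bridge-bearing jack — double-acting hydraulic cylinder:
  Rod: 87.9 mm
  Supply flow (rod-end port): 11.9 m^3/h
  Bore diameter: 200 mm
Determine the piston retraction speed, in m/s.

Rod-side annular area A_ann = π/4 × (200² − 87.9²) = 25350 mm^2
Flow into the rod-end port fills the annular volume.
v = Q / A

v ≈ 0.130 m/s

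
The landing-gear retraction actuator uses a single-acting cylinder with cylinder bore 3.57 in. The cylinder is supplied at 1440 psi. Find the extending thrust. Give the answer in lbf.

Cap-side area A_cap = π/4 × (3.57 in)² = 10.01 in^2
F = P × A_cap = 1440 psi × A_cap

F ≈ 14400 lbf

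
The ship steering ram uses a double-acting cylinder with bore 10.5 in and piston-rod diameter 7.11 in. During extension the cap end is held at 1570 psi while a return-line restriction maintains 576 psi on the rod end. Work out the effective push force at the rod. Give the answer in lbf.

Cap-side area A_cap = π/4 × (10.5 in)² = 86.59 in^2
Rod-side annular area A_ann = π/4 × (10.5² − 7.11²) = 46.89 in^2
Net thrust = P_cap·A_cap − P_rod·A_ann = 1.359e5 lbf − 27010 lbf

F ≈ 1.09e5 lbf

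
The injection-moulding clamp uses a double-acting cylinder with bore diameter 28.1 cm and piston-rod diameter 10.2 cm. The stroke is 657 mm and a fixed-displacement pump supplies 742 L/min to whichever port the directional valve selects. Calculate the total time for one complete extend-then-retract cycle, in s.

Cap-side area A_cap = π/4 × (28.1 cm)² = 620.2 cm^2
Rod-side annular area A_ann = π/4 × (28.1² − 10.2²) = 538.4 cm^2
t_ext = A_cap·L/Q = 3.295 s
t_ret = A_ann·L/Q = 2.861 s
t_cycle = t_ext + t_ret

t ≈ 6.16 s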